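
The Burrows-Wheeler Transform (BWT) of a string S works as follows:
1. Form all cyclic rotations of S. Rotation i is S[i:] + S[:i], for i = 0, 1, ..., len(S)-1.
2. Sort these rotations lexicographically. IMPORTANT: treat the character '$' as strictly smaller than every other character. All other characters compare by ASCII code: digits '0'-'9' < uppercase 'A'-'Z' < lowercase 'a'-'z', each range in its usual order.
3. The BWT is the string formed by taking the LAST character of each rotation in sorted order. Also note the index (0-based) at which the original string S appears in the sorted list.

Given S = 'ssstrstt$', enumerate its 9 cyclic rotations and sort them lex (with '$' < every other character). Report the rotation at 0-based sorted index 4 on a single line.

Answer: strstt$ss

Derivation:
All 9 rotations (rotation i = S[i:]+S[:i]):
  rot[0] = ssstrstt$
  rot[1] = sstrstt$s
  rot[2] = strstt$ss
  rot[3] = trstt$sss
  rot[4] = rstt$ssst
  rot[5] = stt$ssstr
  rot[6] = tt$ssstrs
  rot[7] = t$ssstrst
  rot[8] = $ssstrstt
Sorted (with $ < everything):
  sorted[0] = $ssstrstt
  sorted[1] = rstt$ssst
  sorted[2] = ssstrstt$
  sorted[3] = sstrstt$s
  sorted[4] = strstt$ss
  sorted[5] = stt$ssstr
  sorted[6] = t$ssstrst
  sorted[7] = trstt$sss
  sorted[8] = tt$ssstrs
sorted[4] = strstt$ss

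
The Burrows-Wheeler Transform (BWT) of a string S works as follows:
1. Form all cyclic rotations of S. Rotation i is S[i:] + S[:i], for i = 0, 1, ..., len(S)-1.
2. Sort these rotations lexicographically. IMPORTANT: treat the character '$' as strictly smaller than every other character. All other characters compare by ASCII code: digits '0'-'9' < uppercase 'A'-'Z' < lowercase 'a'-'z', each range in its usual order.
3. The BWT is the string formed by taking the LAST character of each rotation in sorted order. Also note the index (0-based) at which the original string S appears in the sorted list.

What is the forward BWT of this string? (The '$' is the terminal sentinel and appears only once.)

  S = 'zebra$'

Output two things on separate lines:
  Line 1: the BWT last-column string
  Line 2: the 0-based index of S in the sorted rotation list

Answer: arezb$
5

Derivation:
All 6 rotations (rotation i = S[i:]+S[:i]):
  rot[0] = zebra$
  rot[1] = ebra$z
  rot[2] = bra$ze
  rot[3] = ra$zeb
  rot[4] = a$zebr
  rot[5] = $zebra
Sorted (with $ < everything):
  sorted[0] = $zebra  (last char: 'a')
  sorted[1] = a$zebr  (last char: 'r')
  sorted[2] = bra$ze  (last char: 'e')
  sorted[3] = ebra$z  (last char: 'z')
  sorted[4] = ra$zeb  (last char: 'b')
  sorted[5] = zebra$  (last char: '$')
Last column: arezb$
Original string S is at sorted index 5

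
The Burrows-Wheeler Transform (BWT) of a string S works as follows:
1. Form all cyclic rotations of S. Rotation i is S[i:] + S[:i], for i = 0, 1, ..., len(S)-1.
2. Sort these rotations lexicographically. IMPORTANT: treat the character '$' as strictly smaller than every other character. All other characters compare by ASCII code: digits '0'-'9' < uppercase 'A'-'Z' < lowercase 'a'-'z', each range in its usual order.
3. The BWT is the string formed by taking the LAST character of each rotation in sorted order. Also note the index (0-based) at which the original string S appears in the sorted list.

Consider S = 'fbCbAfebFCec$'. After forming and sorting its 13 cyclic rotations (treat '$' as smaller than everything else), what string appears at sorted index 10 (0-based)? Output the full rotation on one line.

Answer: ec$fbCbAfebFC

Derivation:
All 13 rotations (rotation i = S[i:]+S[:i]):
  rot[0] = fbCbAfebFCec$
  rot[1] = bCbAfebFCec$f
  rot[2] = CbAfebFCec$fb
  rot[3] = bAfebFCec$fbC
  rot[4] = AfebFCec$fbCb
  rot[5] = febFCec$fbCbA
  rot[6] = ebFCec$fbCbAf
  rot[7] = bFCec$fbCbAfe
  rot[8] = FCec$fbCbAfeb
  rot[9] = Cec$fbCbAfebF
  rot[10] = ec$fbCbAfebFC
  rot[11] = c$fbCbAfebFCe
  rot[12] = $fbCbAfebFCec
Sorted (with $ < everything):
  sorted[0] = $fbCbAfebFCec
  sorted[1] = AfebFCec$fbCb
  sorted[2] = CbAfebFCec$fb
  sorted[3] = Cec$fbCbAfebF
  sorted[4] = FCec$fbCbAfeb
  sorted[5] = bAfebFCec$fbC
  sorted[6] = bCbAfebFCec$f
  sorted[7] = bFCec$fbCbAfe
  sorted[8] = c$fbCbAfebFCe
  sorted[9] = ebFCec$fbCbAf
  sorted[10] = ec$fbCbAfebFC
  sorted[11] = fbCbAfebFCec$
  sorted[12] = febFCec$fbCbA
sorted[10] = ec$fbCbAfebFC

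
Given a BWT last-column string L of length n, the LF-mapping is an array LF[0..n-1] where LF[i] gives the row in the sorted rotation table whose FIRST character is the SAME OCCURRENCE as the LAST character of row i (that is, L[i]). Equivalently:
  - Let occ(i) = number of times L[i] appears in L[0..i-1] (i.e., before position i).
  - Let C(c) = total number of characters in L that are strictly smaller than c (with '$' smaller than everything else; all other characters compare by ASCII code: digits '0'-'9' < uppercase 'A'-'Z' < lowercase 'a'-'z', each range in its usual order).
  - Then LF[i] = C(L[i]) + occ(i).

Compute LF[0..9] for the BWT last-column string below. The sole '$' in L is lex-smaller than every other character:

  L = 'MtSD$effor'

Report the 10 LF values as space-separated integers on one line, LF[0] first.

Answer: 2 9 3 1 0 4 5 6 7 8

Derivation:
Char counts: '$':1, 'D':1, 'M':1, 'S':1, 'e':1, 'f':2, 'o':1, 'r':1, 't':1
C (first-col start): C('$')=0, C('D')=1, C('M')=2, C('S')=3, C('e')=4, C('f')=5, C('o')=7, C('r')=8, C('t')=9
L[0]='M': occ=0, LF[0]=C('M')+0=2+0=2
L[1]='t': occ=0, LF[1]=C('t')+0=9+0=9
L[2]='S': occ=0, LF[2]=C('S')+0=3+0=3
L[3]='D': occ=0, LF[3]=C('D')+0=1+0=1
L[4]='$': occ=0, LF[4]=C('$')+0=0+0=0
L[5]='e': occ=0, LF[5]=C('e')+0=4+0=4
L[6]='f': occ=0, LF[6]=C('f')+0=5+0=5
L[7]='f': occ=1, LF[7]=C('f')+1=5+1=6
L[8]='o': occ=0, LF[8]=C('o')+0=7+0=7
L[9]='r': occ=0, LF[9]=C('r')+0=8+0=8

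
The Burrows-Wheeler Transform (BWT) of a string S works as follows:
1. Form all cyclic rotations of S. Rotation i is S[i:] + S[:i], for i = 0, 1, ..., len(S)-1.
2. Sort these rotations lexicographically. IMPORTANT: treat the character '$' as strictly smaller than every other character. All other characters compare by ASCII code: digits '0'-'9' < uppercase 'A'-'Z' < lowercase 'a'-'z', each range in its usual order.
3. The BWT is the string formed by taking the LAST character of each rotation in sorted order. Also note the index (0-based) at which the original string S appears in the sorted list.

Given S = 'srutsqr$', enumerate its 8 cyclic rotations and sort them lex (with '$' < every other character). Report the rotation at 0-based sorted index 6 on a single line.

Answer: tsqr$sru

Derivation:
All 8 rotations (rotation i = S[i:]+S[:i]):
  rot[0] = srutsqr$
  rot[1] = rutsqr$s
  rot[2] = utsqr$sr
  rot[3] = tsqr$sru
  rot[4] = sqr$srut
  rot[5] = qr$sruts
  rot[6] = r$srutsq
  rot[7] = $srutsqr
Sorted (with $ < everything):
  sorted[0] = $srutsqr
  sorted[1] = qr$sruts
  sorted[2] = r$srutsq
  sorted[3] = rutsqr$s
  sorted[4] = sqr$srut
  sorted[5] = srutsqr$
  sorted[6] = tsqr$sru
  sorted[7] = utsqr$sr
sorted[6] = tsqr$sru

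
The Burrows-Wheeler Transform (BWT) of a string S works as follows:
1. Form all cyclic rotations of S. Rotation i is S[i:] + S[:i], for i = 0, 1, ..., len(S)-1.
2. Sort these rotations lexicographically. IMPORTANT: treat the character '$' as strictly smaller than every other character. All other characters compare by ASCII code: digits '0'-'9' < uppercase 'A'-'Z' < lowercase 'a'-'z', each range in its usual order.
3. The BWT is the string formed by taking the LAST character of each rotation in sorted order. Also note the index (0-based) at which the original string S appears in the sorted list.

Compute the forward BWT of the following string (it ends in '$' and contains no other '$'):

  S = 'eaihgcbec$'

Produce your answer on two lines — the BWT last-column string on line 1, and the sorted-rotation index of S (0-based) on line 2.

Answer: ceceg$bhia
5

Derivation:
All 10 rotations (rotation i = S[i:]+S[:i]):
  rot[0] = eaihgcbec$
  rot[1] = aihgcbec$e
  rot[2] = ihgcbec$ea
  rot[3] = hgcbec$eai
  rot[4] = gcbec$eaih
  rot[5] = cbec$eaihg
  rot[6] = bec$eaihgc
  rot[7] = ec$eaihgcb
  rot[8] = c$eaihgcbe
  rot[9] = $eaihgcbec
Sorted (with $ < everything):
  sorted[0] = $eaihgcbec  (last char: 'c')
  sorted[1] = aihgcbec$e  (last char: 'e')
  sorted[2] = bec$eaihgc  (last char: 'c')
  sorted[3] = c$eaihgcbe  (last char: 'e')
  sorted[4] = cbec$eaihg  (last char: 'g')
  sorted[5] = eaihgcbec$  (last char: '$')
  sorted[6] = ec$eaihgcb  (last char: 'b')
  sorted[7] = gcbec$eaih  (last char: 'h')
  sorted[8] = hgcbec$eai  (last char: 'i')
  sorted[9] = ihgcbec$ea  (last char: 'a')
Last column: ceceg$bhia
Original string S is at sorted index 5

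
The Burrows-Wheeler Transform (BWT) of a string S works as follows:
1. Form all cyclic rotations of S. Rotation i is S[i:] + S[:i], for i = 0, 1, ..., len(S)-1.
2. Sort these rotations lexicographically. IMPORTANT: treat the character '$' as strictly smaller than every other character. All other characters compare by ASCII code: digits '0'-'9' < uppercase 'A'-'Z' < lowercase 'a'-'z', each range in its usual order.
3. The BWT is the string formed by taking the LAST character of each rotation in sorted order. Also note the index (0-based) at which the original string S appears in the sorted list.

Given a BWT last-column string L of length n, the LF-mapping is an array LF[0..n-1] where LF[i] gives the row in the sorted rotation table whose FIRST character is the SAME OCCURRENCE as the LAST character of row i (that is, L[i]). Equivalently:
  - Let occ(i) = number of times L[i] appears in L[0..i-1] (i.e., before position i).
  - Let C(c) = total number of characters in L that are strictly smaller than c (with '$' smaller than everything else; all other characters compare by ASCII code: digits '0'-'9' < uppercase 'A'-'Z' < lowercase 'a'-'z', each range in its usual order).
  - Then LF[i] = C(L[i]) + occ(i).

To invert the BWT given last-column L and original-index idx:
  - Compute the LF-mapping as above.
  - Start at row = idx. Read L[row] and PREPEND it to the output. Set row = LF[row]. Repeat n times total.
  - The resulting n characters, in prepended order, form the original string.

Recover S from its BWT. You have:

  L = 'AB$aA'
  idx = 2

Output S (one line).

Answer: AaBA$

Derivation:
LF mapping: 1 3 0 4 2
Walk LF starting at row 2, prepending L[row]:
  step 1: row=2, L[2]='$', prepend. Next row=LF[2]=0
  step 2: row=0, L[0]='A', prepend. Next row=LF[0]=1
  step 3: row=1, L[1]='B', prepend. Next row=LF[1]=3
  step 4: row=3, L[3]='a', prepend. Next row=LF[3]=4
  step 5: row=4, L[4]='A', prepend. Next row=LF[4]=2
Reversed output: AaBA$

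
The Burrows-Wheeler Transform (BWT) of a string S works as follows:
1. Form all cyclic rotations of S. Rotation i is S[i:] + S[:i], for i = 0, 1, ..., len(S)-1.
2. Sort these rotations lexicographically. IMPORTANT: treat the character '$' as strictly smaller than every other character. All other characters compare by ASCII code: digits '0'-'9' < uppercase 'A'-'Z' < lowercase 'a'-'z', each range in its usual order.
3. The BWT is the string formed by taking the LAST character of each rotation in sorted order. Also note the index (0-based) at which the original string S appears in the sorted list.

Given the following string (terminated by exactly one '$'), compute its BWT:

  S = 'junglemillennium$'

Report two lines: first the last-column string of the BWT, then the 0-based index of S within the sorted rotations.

All 17 rotations (rotation i = S[i:]+S[:i]):
  rot[0] = junglemillennium$
  rot[1] = unglemillennium$j
  rot[2] = nglemillennium$ju
  rot[3] = glemillennium$jun
  rot[4] = lemillennium$jung
  rot[5] = emillennium$jungl
  rot[6] = millennium$jungle
  rot[7] = illennium$junglem
  rot[8] = llennium$junglemi
  rot[9] = lennium$junglemil
  rot[10] = ennium$junglemill
  rot[11] = nnium$junglemille
  rot[12] = nium$junglemillen
  rot[13] = ium$junglemillenn
  rot[14] = um$junglemillenni
  rot[15] = m$junglemillenniu
  rot[16] = $junglemillennium
Sorted (with $ < everything):
  sorted[0] = $junglemillennium  (last char: 'm')
  sorted[1] = emillennium$jungl  (last char: 'l')
  sorted[2] = ennium$junglemill  (last char: 'l')
  sorted[3] = glemillennium$jun  (last char: 'n')
  sorted[4] = illennium$junglem  (last char: 'm')
  sorted[5] = ium$junglemillenn  (last char: 'n')
  sorted[6] = junglemillennium$  (last char: '$')
  sorted[7] = lemillennium$jung  (last char: 'g')
  sorted[8] = lennium$junglemil  (last char: 'l')
  sorted[9] = llennium$junglemi  (last char: 'i')
  sorted[10] = m$junglemillenniu  (last char: 'u')
  sorted[11] = millennium$jungle  (last char: 'e')
  sorted[12] = nglemillennium$ju  (last char: 'u')
  sorted[13] = nium$junglemillen  (last char: 'n')
  sorted[14] = nnium$junglemille  (last char: 'e')
  sorted[15] = um$junglemillenni  (last char: 'i')
  sorted[16] = unglemillennium$j  (last char: 'j')
Last column: mllnmn$gliueuneij
Original string S is at sorted index 6

Answer: mllnmn$gliueuneij
6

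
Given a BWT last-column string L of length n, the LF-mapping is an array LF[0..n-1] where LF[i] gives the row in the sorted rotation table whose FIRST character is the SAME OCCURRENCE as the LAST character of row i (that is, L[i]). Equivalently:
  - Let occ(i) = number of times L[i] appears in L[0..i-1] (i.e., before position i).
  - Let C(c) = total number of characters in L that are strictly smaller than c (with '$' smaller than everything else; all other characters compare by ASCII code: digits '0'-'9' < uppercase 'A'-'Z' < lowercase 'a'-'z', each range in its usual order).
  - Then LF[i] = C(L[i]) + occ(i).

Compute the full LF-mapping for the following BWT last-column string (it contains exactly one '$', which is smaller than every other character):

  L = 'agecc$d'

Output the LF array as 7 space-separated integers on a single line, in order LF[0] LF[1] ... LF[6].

Char counts: '$':1, 'a':1, 'c':2, 'd':1, 'e':1, 'g':1
C (first-col start): C('$')=0, C('a')=1, C('c')=2, C('d')=4, C('e')=5, C('g')=6
L[0]='a': occ=0, LF[0]=C('a')+0=1+0=1
L[1]='g': occ=0, LF[1]=C('g')+0=6+0=6
L[2]='e': occ=0, LF[2]=C('e')+0=5+0=5
L[3]='c': occ=0, LF[3]=C('c')+0=2+0=2
L[4]='c': occ=1, LF[4]=C('c')+1=2+1=3
L[5]='$': occ=0, LF[5]=C('$')+0=0+0=0
L[6]='d': occ=0, LF[6]=C('d')+0=4+0=4

Answer: 1 6 5 2 3 0 4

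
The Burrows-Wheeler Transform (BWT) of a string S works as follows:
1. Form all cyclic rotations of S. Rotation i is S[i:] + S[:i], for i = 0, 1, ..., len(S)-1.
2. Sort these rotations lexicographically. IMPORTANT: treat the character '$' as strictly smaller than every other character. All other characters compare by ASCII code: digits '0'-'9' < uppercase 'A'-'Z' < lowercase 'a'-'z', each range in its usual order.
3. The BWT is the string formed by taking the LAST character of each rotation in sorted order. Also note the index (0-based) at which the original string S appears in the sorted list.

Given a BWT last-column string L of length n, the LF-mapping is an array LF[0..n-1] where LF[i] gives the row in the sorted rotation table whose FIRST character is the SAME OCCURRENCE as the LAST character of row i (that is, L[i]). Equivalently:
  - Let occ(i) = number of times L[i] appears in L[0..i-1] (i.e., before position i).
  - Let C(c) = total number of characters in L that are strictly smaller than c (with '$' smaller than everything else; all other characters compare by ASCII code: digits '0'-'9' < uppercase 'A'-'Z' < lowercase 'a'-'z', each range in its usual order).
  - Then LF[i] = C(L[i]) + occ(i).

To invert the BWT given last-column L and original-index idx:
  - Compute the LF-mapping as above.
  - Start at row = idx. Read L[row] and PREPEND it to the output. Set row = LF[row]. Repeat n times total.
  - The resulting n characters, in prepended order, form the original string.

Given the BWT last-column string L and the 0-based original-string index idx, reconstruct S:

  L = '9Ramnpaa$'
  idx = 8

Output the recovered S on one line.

Answer: panamaR9$

Derivation:
LF mapping: 1 2 3 6 7 8 4 5 0
Walk LF starting at row 8, prepending L[row]:
  step 1: row=8, L[8]='$', prepend. Next row=LF[8]=0
  step 2: row=0, L[0]='9', prepend. Next row=LF[0]=1
  step 3: row=1, L[1]='R', prepend. Next row=LF[1]=2
  step 4: row=2, L[2]='a', prepend. Next row=LF[2]=3
  step 5: row=3, L[3]='m', prepend. Next row=LF[3]=6
  step 6: row=6, L[6]='a', prepend. Next row=LF[6]=4
  step 7: row=4, L[4]='n', prepend. Next row=LF[4]=7
  step 8: row=7, L[7]='a', prepend. Next row=LF[7]=5
  step 9: row=5, L[5]='p', prepend. Next row=LF[5]=8
Reversed output: panamaR9$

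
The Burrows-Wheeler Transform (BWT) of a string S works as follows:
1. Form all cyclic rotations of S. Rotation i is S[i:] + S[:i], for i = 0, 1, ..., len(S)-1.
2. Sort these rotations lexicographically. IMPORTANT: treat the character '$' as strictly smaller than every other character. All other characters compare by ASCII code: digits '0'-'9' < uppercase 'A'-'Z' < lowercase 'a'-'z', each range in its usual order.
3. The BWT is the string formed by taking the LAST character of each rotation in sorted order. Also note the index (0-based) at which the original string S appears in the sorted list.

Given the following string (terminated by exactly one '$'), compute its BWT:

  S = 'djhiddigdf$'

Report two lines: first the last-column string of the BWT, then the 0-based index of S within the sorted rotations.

Answer: figd$dijhdd
4

Derivation:
All 11 rotations (rotation i = S[i:]+S[:i]):
  rot[0] = djhiddigdf$
  rot[1] = jhiddigdf$d
  rot[2] = hiddigdf$dj
  rot[3] = iddigdf$djh
  rot[4] = ddigdf$djhi
  rot[5] = digdf$djhid
  rot[6] = igdf$djhidd
  rot[7] = gdf$djhiddi
  rot[8] = df$djhiddig
  rot[9] = f$djhiddigd
  rot[10] = $djhiddigdf
Sorted (with $ < everything):
  sorted[0] = $djhiddigdf  (last char: 'f')
  sorted[1] = ddigdf$djhi  (last char: 'i')
  sorted[2] = df$djhiddig  (last char: 'g')
  sorted[3] = digdf$djhid  (last char: 'd')
  sorted[4] = djhiddigdf$  (last char: '$')
  sorted[5] = f$djhiddigd  (last char: 'd')
  sorted[6] = gdf$djhiddi  (last char: 'i')
  sorted[7] = hiddigdf$dj  (last char: 'j')
  sorted[8] = iddigdf$djh  (last char: 'h')
  sorted[9] = igdf$djhidd  (last char: 'd')
  sorted[10] = jhiddigdf$d  (last char: 'd')
Last column: figd$dijhdd
Original string S is at sorted index 4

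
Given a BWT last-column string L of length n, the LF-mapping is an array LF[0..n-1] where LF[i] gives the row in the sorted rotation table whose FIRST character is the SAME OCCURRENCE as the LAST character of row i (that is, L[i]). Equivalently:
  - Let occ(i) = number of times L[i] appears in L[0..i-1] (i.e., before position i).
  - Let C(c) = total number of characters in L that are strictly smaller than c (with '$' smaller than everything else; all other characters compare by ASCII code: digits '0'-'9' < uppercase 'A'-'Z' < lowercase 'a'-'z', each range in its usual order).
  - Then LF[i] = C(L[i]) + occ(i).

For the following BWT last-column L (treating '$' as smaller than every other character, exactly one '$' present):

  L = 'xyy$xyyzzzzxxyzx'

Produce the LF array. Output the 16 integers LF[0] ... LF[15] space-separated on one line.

Answer: 1 6 7 0 2 8 9 11 12 13 14 3 4 10 15 5

Derivation:
Char counts: '$':1, 'x':5, 'y':5, 'z':5
C (first-col start): C('$')=0, C('x')=1, C('y')=6, C('z')=11
L[0]='x': occ=0, LF[0]=C('x')+0=1+0=1
L[1]='y': occ=0, LF[1]=C('y')+0=6+0=6
L[2]='y': occ=1, LF[2]=C('y')+1=6+1=7
L[3]='$': occ=0, LF[3]=C('$')+0=0+0=0
L[4]='x': occ=1, LF[4]=C('x')+1=1+1=2
L[5]='y': occ=2, LF[5]=C('y')+2=6+2=8
L[6]='y': occ=3, LF[6]=C('y')+3=6+3=9
L[7]='z': occ=0, LF[7]=C('z')+0=11+0=11
L[8]='z': occ=1, LF[8]=C('z')+1=11+1=12
L[9]='z': occ=2, LF[9]=C('z')+2=11+2=13
L[10]='z': occ=3, LF[10]=C('z')+3=11+3=14
L[11]='x': occ=2, LF[11]=C('x')+2=1+2=3
L[12]='x': occ=3, LF[12]=C('x')+3=1+3=4
L[13]='y': occ=4, LF[13]=C('y')+4=6+4=10
L[14]='z': occ=4, LF[14]=C('z')+4=11+4=15
L[15]='x': occ=4, LF[15]=C('x')+4=1+4=5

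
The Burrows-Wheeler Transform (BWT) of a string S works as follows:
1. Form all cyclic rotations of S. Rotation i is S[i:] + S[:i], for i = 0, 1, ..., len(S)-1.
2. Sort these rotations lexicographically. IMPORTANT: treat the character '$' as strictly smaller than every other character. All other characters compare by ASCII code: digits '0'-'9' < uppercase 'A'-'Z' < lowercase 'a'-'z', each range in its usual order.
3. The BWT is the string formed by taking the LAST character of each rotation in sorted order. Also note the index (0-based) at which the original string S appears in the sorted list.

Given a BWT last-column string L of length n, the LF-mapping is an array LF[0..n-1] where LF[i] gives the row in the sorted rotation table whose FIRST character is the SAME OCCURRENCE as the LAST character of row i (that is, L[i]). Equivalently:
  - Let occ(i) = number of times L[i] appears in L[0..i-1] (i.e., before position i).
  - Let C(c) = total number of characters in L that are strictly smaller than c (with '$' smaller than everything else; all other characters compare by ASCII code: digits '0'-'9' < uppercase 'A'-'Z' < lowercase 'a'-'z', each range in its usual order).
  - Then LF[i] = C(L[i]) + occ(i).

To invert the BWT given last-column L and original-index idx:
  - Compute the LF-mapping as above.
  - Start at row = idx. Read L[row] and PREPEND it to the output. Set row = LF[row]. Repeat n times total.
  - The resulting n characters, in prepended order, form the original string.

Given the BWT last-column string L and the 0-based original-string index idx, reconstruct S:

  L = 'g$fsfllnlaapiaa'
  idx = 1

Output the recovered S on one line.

LF mapping: 7 0 5 14 6 9 10 12 11 1 2 13 8 3 4
Walk LF starting at row 1, prepending L[row]:
  step 1: row=1, L[1]='$', prepend. Next row=LF[1]=0
  step 2: row=0, L[0]='g', prepend. Next row=LF[0]=7
  step 3: row=7, L[7]='n', prepend. Next row=LF[7]=12
  step 4: row=12, L[12]='i', prepend. Next row=LF[12]=8
  step 5: row=8, L[8]='l', prepend. Next row=LF[8]=11
  step 6: row=11, L[11]='p', prepend. Next row=LF[11]=13
  step 7: row=13, L[13]='a', prepend. Next row=LF[13]=3
  step 8: row=3, L[3]='s', prepend. Next row=LF[3]=14
  step 9: row=14, L[14]='a', prepend. Next row=LF[14]=4
  step 10: row=4, L[4]='f', prepend. Next row=LF[4]=6
  step 11: row=6, L[6]='l', prepend. Next row=LF[6]=10
  step 12: row=10, L[10]='a', prepend. Next row=LF[10]=2
  step 13: row=2, L[2]='f', prepend. Next row=LF[2]=5
  step 14: row=5, L[5]='l', prepend. Next row=LF[5]=9
  step 15: row=9, L[9]='a', prepend. Next row=LF[9]=1
Reversed output: alfalfasapling$

Answer: alfalfasapling$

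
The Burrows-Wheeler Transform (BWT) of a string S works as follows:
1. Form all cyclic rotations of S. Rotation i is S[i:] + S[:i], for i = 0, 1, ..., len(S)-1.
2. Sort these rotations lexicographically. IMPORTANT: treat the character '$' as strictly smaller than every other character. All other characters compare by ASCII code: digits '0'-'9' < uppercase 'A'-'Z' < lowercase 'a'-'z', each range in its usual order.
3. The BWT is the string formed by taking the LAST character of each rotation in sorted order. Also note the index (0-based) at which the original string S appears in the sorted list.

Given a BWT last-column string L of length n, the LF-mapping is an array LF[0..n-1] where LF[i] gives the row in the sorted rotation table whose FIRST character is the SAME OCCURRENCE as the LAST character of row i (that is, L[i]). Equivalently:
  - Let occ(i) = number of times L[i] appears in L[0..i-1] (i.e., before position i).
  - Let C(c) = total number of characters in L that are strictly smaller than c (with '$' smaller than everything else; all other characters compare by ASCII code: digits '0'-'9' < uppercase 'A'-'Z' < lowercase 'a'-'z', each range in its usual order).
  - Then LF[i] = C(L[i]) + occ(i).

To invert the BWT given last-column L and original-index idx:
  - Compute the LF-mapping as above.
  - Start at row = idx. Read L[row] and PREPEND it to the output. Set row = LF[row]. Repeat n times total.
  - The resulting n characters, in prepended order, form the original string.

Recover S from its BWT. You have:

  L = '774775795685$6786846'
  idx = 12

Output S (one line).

LF mapping: 10 11 1 12 13 3 14 19 4 6 16 5 0 7 15 17 8 18 2 9
Walk LF starting at row 12, prepending L[row]:
  step 1: row=12, L[12]='$', prepend. Next row=LF[12]=0
  step 2: row=0, L[0]='7', prepend. Next row=LF[0]=10
  step 3: row=10, L[10]='8', prepend. Next row=LF[10]=16
  step 4: row=16, L[16]='6', prepend. Next row=LF[16]=8
  step 5: row=8, L[8]='5', prepend. Next row=LF[8]=4
  step 6: row=4, L[4]='7', prepend. Next row=LF[4]=13
  step 7: row=13, L[13]='6', prepend. Next row=LF[13]=7
  step 8: row=7, L[7]='9', prepend. Next row=LF[7]=19
  step 9: row=19, L[19]='6', prepend. Next row=LF[19]=9
  step 10: row=9, L[9]='6', prepend. Next row=LF[9]=6
  step 11: row=6, L[6]='7', prepend. Next row=LF[6]=14
  step 12: row=14, L[14]='7', prepend. Next row=LF[14]=15
  step 13: row=15, L[15]='8', prepend. Next row=LF[15]=17
  step 14: row=17, L[17]='8', prepend. Next row=LF[17]=18
  step 15: row=18, L[18]='4', prepend. Next row=LF[18]=2
  step 16: row=2, L[2]='4', prepend. Next row=LF[2]=1
  step 17: row=1, L[1]='7', prepend. Next row=LF[1]=11
  step 18: row=11, L[11]='5', prepend. Next row=LF[11]=5
  step 19: row=5, L[5]='5', prepend. Next row=LF[5]=3
  step 20: row=3, L[3]='7', prepend. Next row=LF[3]=12
Reversed output: 7557448877669675687$

Answer: 7557448877669675687$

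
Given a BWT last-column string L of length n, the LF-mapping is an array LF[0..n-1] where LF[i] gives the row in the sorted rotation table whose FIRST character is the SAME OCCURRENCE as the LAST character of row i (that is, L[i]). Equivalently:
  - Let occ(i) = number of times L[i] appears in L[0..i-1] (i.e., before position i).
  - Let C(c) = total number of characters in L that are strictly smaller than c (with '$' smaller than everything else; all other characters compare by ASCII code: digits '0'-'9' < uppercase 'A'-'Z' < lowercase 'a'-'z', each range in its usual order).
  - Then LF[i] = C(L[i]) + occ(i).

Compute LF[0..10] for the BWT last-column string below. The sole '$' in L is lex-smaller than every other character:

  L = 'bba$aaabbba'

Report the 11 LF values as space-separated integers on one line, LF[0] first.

Answer: 6 7 1 0 2 3 4 8 9 10 5

Derivation:
Char counts: '$':1, 'a':5, 'b':5
C (first-col start): C('$')=0, C('a')=1, C('b')=6
L[0]='b': occ=0, LF[0]=C('b')+0=6+0=6
L[1]='b': occ=1, LF[1]=C('b')+1=6+1=7
L[2]='a': occ=0, LF[2]=C('a')+0=1+0=1
L[3]='$': occ=0, LF[3]=C('$')+0=0+0=0
L[4]='a': occ=1, LF[4]=C('a')+1=1+1=2
L[5]='a': occ=2, LF[5]=C('a')+2=1+2=3
L[6]='a': occ=3, LF[6]=C('a')+3=1+3=4
L[7]='b': occ=2, LF[7]=C('b')+2=6+2=8
L[8]='b': occ=3, LF[8]=C('b')+3=6+3=9
L[9]='b': occ=4, LF[9]=C('b')+4=6+4=10
L[10]='a': occ=4, LF[10]=C('a')+4=1+4=5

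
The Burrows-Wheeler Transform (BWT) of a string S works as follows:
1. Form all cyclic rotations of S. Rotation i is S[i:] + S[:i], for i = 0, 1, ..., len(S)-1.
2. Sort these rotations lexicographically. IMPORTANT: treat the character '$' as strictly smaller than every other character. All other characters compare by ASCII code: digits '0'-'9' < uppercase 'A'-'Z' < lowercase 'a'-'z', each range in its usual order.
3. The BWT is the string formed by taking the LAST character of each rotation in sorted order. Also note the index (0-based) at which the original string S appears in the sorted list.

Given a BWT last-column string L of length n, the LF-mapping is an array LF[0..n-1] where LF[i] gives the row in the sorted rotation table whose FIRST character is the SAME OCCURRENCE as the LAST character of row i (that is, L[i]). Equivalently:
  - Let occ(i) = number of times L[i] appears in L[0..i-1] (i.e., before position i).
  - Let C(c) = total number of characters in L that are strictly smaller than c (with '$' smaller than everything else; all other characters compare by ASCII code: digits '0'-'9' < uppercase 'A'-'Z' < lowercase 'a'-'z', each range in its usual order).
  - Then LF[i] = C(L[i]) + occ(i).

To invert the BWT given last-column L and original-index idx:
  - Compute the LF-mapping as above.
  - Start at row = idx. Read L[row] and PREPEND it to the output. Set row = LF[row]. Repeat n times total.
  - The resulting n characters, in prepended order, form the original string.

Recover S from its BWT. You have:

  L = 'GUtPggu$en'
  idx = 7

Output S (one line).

Answer: nuggetPUG$

Derivation:
LF mapping: 1 3 8 2 5 6 9 0 4 7
Walk LF starting at row 7, prepending L[row]:
  step 1: row=7, L[7]='$', prepend. Next row=LF[7]=0
  step 2: row=0, L[0]='G', prepend. Next row=LF[0]=1
  step 3: row=1, L[1]='U', prepend. Next row=LF[1]=3
  step 4: row=3, L[3]='P', prepend. Next row=LF[3]=2
  step 5: row=2, L[2]='t', prepend. Next row=LF[2]=8
  step 6: row=8, L[8]='e', prepend. Next row=LF[8]=4
  step 7: row=4, L[4]='g', prepend. Next row=LF[4]=5
  step 8: row=5, L[5]='g', prepend. Next row=LF[5]=6
  step 9: row=6, L[6]='u', prepend. Next row=LF[6]=9
  step 10: row=9, L[9]='n', prepend. Next row=LF[9]=7
Reversed output: nuggetPUG$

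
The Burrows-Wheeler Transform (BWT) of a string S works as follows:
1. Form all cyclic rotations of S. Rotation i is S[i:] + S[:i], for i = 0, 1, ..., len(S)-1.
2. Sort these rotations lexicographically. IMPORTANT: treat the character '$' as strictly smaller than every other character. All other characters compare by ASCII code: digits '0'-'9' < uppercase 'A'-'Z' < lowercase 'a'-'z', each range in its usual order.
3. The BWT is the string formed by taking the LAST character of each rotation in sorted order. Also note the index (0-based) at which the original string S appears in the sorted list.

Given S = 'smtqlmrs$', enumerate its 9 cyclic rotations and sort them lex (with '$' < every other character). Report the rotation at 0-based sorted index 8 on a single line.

All 9 rotations (rotation i = S[i:]+S[:i]):
  rot[0] = smtqlmrs$
  rot[1] = mtqlmrs$s
  rot[2] = tqlmrs$sm
  rot[3] = qlmrs$smt
  rot[4] = lmrs$smtq
  rot[5] = mrs$smtql
  rot[6] = rs$smtqlm
  rot[7] = s$smtqlmr
  rot[8] = $smtqlmrs
Sorted (with $ < everything):
  sorted[0] = $smtqlmrs
  sorted[1] = lmrs$smtq
  sorted[2] = mrs$smtql
  sorted[3] = mtqlmrs$s
  sorted[4] = qlmrs$smt
  sorted[5] = rs$smtqlm
  sorted[6] = s$smtqlmr
  sorted[7] = smtqlmrs$
  sorted[8] = tqlmrs$sm
sorted[8] = tqlmrs$sm

Answer: tqlmrs$sm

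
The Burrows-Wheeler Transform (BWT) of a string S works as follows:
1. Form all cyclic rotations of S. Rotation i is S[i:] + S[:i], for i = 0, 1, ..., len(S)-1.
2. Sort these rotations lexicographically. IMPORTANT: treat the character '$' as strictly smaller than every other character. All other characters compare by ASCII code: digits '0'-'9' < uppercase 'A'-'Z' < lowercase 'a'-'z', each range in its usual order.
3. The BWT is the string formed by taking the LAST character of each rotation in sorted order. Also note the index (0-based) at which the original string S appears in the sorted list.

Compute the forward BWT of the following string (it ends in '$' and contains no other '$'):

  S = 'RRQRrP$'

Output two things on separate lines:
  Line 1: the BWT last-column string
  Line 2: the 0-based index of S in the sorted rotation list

Answer: PrRR$QR
4

Derivation:
All 7 rotations (rotation i = S[i:]+S[:i]):
  rot[0] = RRQRrP$
  rot[1] = RQRrP$R
  rot[2] = QRrP$RR
  rot[3] = RrP$RRQ
  rot[4] = rP$RRQR
  rot[5] = P$RRQRr
  rot[6] = $RRQRrP
Sorted (with $ < everything):
  sorted[0] = $RRQRrP  (last char: 'P')
  sorted[1] = P$RRQRr  (last char: 'r')
  sorted[2] = QRrP$RR  (last char: 'R')
  sorted[3] = RQRrP$R  (last char: 'R')
  sorted[4] = RRQRrP$  (last char: '$')
  sorted[5] = RrP$RRQ  (last char: 'Q')
  sorted[6] = rP$RRQR  (last char: 'R')
Last column: PrRR$QR
Original string S is at sorted index 4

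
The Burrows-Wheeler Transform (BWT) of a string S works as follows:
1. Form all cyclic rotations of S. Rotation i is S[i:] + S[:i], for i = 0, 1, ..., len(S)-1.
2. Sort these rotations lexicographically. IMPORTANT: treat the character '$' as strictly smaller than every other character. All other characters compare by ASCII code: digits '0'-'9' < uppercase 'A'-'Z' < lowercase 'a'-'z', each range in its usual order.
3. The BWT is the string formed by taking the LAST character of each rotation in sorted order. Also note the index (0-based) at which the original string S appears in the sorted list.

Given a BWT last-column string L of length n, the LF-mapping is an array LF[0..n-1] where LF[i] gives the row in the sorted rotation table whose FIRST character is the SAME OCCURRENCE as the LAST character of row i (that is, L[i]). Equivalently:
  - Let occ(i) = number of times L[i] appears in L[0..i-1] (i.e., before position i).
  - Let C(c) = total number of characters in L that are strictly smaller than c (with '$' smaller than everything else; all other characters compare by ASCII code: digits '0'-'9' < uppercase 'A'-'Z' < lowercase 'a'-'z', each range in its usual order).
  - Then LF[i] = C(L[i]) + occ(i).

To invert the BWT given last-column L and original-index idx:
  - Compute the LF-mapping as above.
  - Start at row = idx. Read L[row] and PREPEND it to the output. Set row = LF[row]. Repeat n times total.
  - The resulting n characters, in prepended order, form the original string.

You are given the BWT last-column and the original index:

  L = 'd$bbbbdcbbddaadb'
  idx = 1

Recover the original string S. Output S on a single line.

Answer: adbbbbadcbbbddd$

Derivation:
LF mapping: 11 0 3 4 5 6 12 10 7 8 13 14 1 2 15 9
Walk LF starting at row 1, prepending L[row]:
  step 1: row=1, L[1]='$', prepend. Next row=LF[1]=0
  step 2: row=0, L[0]='d', prepend. Next row=LF[0]=11
  step 3: row=11, L[11]='d', prepend. Next row=LF[11]=14
  step 4: row=14, L[14]='d', prepend. Next row=LF[14]=15
  step 5: row=15, L[15]='b', prepend. Next row=LF[15]=9
  step 6: row=9, L[9]='b', prepend. Next row=LF[9]=8
  step 7: row=8, L[8]='b', prepend. Next row=LF[8]=7
  step 8: row=7, L[7]='c', prepend. Next row=LF[7]=10
  step 9: row=10, L[10]='d', prepend. Next row=LF[10]=13
  step 10: row=13, L[13]='a', prepend. Next row=LF[13]=2
  step 11: row=2, L[2]='b', prepend. Next row=LF[2]=3
  step 12: row=3, L[3]='b', prepend. Next row=LF[3]=4
  step 13: row=4, L[4]='b', prepend. Next row=LF[4]=5
  step 14: row=5, L[5]='b', prepend. Next row=LF[5]=6
  step 15: row=6, L[6]='d', prepend. Next row=LF[6]=12
  step 16: row=12, L[12]='a', prepend. Next row=LF[12]=1
Reversed output: adbbbbadcbbbddd$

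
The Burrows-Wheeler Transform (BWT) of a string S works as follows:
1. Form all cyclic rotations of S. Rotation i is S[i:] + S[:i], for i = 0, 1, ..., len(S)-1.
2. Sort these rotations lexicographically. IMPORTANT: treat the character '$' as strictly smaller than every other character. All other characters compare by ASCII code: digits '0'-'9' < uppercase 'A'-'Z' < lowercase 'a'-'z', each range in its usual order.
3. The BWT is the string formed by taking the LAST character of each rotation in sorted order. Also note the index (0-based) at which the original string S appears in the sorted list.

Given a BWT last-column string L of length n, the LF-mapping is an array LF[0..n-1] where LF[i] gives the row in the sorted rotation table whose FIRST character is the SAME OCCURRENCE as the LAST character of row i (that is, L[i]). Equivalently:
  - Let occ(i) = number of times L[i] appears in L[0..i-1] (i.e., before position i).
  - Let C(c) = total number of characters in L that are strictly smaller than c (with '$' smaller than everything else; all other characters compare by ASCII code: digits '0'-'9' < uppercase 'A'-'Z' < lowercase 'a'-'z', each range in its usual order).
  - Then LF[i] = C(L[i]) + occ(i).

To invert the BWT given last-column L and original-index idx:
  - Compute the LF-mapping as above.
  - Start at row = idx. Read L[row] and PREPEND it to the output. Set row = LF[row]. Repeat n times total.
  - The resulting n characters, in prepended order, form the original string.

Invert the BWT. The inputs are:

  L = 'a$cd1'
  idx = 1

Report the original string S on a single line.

LF mapping: 2 0 3 4 1
Walk LF starting at row 1, prepending L[row]:
  step 1: row=1, L[1]='$', prepend. Next row=LF[1]=0
  step 2: row=0, L[0]='a', prepend. Next row=LF[0]=2
  step 3: row=2, L[2]='c', prepend. Next row=LF[2]=3
  step 4: row=3, L[3]='d', prepend. Next row=LF[3]=4
  step 5: row=4, L[4]='1', prepend. Next row=LF[4]=1
Reversed output: 1dca$

Answer: 1dca$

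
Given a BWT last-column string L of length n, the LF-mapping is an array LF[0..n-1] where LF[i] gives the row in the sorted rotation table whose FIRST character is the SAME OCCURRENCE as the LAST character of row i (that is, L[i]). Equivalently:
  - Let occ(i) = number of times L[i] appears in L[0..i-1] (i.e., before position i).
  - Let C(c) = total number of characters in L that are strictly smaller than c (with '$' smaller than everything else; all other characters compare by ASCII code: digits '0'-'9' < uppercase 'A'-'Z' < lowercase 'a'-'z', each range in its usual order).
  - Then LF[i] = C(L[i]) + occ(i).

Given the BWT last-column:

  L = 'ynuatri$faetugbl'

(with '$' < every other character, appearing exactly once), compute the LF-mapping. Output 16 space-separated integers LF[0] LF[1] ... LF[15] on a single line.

Char counts: '$':1, 'a':2, 'b':1, 'e':1, 'f':1, 'g':1, 'i':1, 'l':1, 'n':1, 'r':1, 't':2, 'u':2, 'y':1
C (first-col start): C('$')=0, C('a')=1, C('b')=3, C('e')=4, C('f')=5, C('g')=6, C('i')=7, C('l')=8, C('n')=9, C('r')=10, C('t')=11, C('u')=13, C('y')=15
L[0]='y': occ=0, LF[0]=C('y')+0=15+0=15
L[1]='n': occ=0, LF[1]=C('n')+0=9+0=9
L[2]='u': occ=0, LF[2]=C('u')+0=13+0=13
L[3]='a': occ=0, LF[3]=C('a')+0=1+0=1
L[4]='t': occ=0, LF[4]=C('t')+0=11+0=11
L[5]='r': occ=0, LF[5]=C('r')+0=10+0=10
L[6]='i': occ=0, LF[6]=C('i')+0=7+0=7
L[7]='$': occ=0, LF[7]=C('$')+0=0+0=0
L[8]='f': occ=0, LF[8]=C('f')+0=5+0=5
L[9]='a': occ=1, LF[9]=C('a')+1=1+1=2
L[10]='e': occ=0, LF[10]=C('e')+0=4+0=4
L[11]='t': occ=1, LF[11]=C('t')+1=11+1=12
L[12]='u': occ=1, LF[12]=C('u')+1=13+1=14
L[13]='g': occ=0, LF[13]=C('g')+0=6+0=6
L[14]='b': occ=0, LF[14]=C('b')+0=3+0=3
L[15]='l': occ=0, LF[15]=C('l')+0=8+0=8

Answer: 15 9 13 1 11 10 7 0 5 2 4 12 14 6 3 8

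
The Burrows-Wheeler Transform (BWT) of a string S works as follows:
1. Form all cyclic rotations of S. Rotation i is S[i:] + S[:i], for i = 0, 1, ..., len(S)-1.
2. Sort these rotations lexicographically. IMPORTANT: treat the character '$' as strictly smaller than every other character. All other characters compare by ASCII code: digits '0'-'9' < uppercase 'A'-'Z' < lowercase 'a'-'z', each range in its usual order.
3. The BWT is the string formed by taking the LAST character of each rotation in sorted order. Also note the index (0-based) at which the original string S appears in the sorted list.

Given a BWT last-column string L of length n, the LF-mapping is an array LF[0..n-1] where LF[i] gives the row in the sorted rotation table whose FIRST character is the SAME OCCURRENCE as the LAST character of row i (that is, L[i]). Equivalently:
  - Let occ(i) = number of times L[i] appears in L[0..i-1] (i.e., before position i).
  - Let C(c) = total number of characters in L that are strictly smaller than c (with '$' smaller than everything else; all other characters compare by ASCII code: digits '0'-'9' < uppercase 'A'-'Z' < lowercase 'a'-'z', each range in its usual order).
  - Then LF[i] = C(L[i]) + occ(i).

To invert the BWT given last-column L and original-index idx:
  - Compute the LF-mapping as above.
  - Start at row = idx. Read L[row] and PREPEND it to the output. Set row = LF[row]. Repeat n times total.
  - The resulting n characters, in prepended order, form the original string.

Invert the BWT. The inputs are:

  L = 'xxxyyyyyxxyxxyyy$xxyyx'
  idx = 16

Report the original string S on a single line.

LF mapping: 1 2 3 11 12 13 14 15 4 5 16 6 7 17 18 19 0 8 9 20 21 10
Walk LF starting at row 16, prepending L[row]:
  step 1: row=16, L[16]='$', prepend. Next row=LF[16]=0
  step 2: row=0, L[0]='x', prepend. Next row=LF[0]=1
  step 3: row=1, L[1]='x', prepend. Next row=LF[1]=2
  step 4: row=2, L[2]='x', prepend. Next row=LF[2]=3
  step 5: row=3, L[3]='y', prepend. Next row=LF[3]=11
  step 6: row=11, L[11]='x', prepend. Next row=LF[11]=6
  step 7: row=6, L[6]='y', prepend. Next row=LF[6]=14
  step 8: row=14, L[14]='y', prepend. Next row=LF[14]=18
  step 9: row=18, L[18]='x', prepend. Next row=LF[18]=9
  step 10: row=9, L[9]='x', prepend. Next row=LF[9]=5
  step 11: row=5, L[5]='y', prepend. Next row=LF[5]=13
  step 12: row=13, L[13]='y', prepend. Next row=LF[13]=17
  step 13: row=17, L[17]='x', prepend. Next row=LF[17]=8
  step 14: row=8, L[8]='x', prepend. Next row=LF[8]=4
  step 15: row=4, L[4]='y', prepend. Next row=LF[4]=12
  step 16: row=12, L[12]='x', prepend. Next row=LF[12]=7
  step 17: row=7, L[7]='y', prepend. Next row=LF[7]=15
  step 18: row=15, L[15]='y', prepend. Next row=LF[15]=19
  step 19: row=19, L[19]='y', prepend. Next row=LF[19]=20
  step 20: row=20, L[20]='y', prepend. Next row=LF[20]=21
  step 21: row=21, L[21]='x', prepend. Next row=LF[21]=10
  step 22: row=10, L[10]='y', prepend. Next row=LF[10]=16
Reversed output: yxyyyyxyxxyyxxyyxyxxx$

Answer: yxyyyyxyxxyyxxyyxyxxx$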